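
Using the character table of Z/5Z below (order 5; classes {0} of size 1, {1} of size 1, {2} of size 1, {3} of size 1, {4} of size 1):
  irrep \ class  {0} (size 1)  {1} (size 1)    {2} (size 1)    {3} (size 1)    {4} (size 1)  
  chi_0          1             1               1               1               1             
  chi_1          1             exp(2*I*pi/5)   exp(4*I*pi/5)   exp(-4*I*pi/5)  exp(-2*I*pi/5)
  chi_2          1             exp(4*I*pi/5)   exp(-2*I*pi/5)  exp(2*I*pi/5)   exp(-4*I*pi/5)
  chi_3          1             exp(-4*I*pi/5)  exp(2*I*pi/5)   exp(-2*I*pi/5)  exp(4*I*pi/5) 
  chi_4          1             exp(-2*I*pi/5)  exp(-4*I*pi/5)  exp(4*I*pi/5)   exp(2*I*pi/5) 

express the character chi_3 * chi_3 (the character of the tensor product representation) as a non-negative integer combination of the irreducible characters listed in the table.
chi_3 tensor chi_3 = chi_1 (all other irreducibles have multiplicity 0).

Justification: The character of a tensor product is the pointwise product (chi_3 * chi_3)(C) = chi_3(C) * chi_3(C):
  {0}: (1)*(1), {1}: (exp(-4*I*pi/5))*(exp(-4*I*pi/5)), {2}: (exp(2*I*pi/5))*(exp(2*I*pi/5)), {3}: (exp(-2*I*pi/5))*(exp(-2*I*pi/5)), {4}: (exp(4*I*pi/5))*(exp(4*I*pi/5))
so (chi_3 * chi_3) takes values
  {0} -> 1, {1} -> exp(2*I*pi/5), {2} -> exp(4*I*pi/5), {3} -> exp(-4*I*pi/5), {4} -> exp(-2*I*pi/5).
Now take the inner product of this character with each irreducible chi from the table, <chi_3*chi_3, chi> = (1/5) sum_C |C| (chi_3*chi_3)(C) conj(chi(C)):
  <chi_3*chi_3, chi_0> = (1/5)[1*(1)*conj(1) + 1*(exp(2*I*pi/5))*conj(1) + 1*(exp(4*I*pi/5))*conj(1) + 1*(exp(-4*I*pi/5))*conj(1) + 1*(exp(-2*I*pi/5))*conj(1)]
      = (1/5)[(1) + (exp(2*I*pi/5)) + (exp(4*I*pi/5)) + (exp(-4*I*pi/5)) + (exp(-2*I*pi/5))] = 0/5 = 0
  <chi_3*chi_3, chi_1> = (1/5)[1*(1)*conj(1) + 1*(exp(2*I*pi/5))*conj(exp(2*I*pi/5)) + 1*(exp(4*I*pi/5))*conj(exp(4*I*pi/5)) + 1*(exp(-4*I*pi/5))*conj(exp(-4*I*pi/5)) + 1*(exp(-2*I*pi/5))*conj(exp(-2*I*pi/5))]
      = (1/5)[(1) + (1) + (1) + (1) + (1)] = 5/5 = 1
  <chi_3*chi_3, chi_2> = (1/5)[1*(1)*conj(1) + 1*(exp(2*I*pi/5))*conj(exp(4*I*pi/5)) + 1*(exp(4*I*pi/5))*conj(exp(-2*I*pi/5)) + 1*(exp(-4*I*pi/5))*conj(exp(2*I*pi/5)) + 1*(exp(-2*I*pi/5))*conj(exp(-4*I*pi/5))]
      = (1/5)[(1) + (exp(-2*I*pi/5)) + (exp(-4*I*pi/5)) + (exp(4*I*pi/5)) + (exp(2*I*pi/5))] = 0/5 = 0
  <chi_3*chi_3, chi_3> = (1/5)[1*(1)*conj(1) + 1*(exp(2*I*pi/5))*conj(exp(-4*I*pi/5)) + 1*(exp(4*I*pi/5))*conj(exp(2*I*pi/5)) + 1*(exp(-4*I*pi/5))*conj(exp(-2*I*pi/5)) + 1*(exp(-2*I*pi/5))*conj(exp(4*I*pi/5))]
      = (1/5)[(1) + (exp(-4*I*pi/5)) + (exp(2*I*pi/5)) + (exp(-2*I*pi/5)) + (exp(4*I*pi/5))] = 0/5 = 0
  <chi_3*chi_3, chi_4> = (1/5)[1*(1)*conj(1) + 1*(exp(2*I*pi/5))*conj(exp(-2*I*pi/5)) + 1*(exp(4*I*pi/5))*conj(exp(-4*I*pi/5)) + 1*(exp(-4*I*pi/5))*conj(exp(4*I*pi/5)) + 1*(exp(-2*I*pi/5))*conj(exp(2*I*pi/5))]
      = (1/5)[(1) + (exp(4*I*pi/5)) + (exp(-2*I*pi/5)) + (exp(2*I*pi/5)) + (exp(-4*I*pi/5))] = 0/5 = 0
(Exp terms are combined using exp(i*s)*conj(exp(i*t)) = exp(i*(s-t)), and sums of them are collapsed using the identity that for every m > 1 the m distinct m-th roots of unity sum to 0, e.g. 1 + exp(2*I*pi/3) + exp(-2*I*pi/3) = 0.)
Hence the multiplicities are chi_1: 1. Dimension check: dim(chi_3)*dim(chi_3) = 1*1 = 1 and sum (mult * dim) = 1*1 = 1.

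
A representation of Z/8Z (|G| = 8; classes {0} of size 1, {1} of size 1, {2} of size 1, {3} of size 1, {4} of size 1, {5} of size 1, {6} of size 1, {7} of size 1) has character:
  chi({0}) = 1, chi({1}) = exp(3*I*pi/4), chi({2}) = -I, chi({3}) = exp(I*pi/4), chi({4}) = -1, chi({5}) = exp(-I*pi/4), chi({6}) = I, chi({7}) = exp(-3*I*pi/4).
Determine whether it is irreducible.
Irreducible: <chi, chi> = 1.

Justification: <chi, chi> = (1/|G|) sum_C |C| * |chi(C)|^2 = (1/8)[1*|1|^2 + 1*|exp(3*I*pi/4)|^2 + 1*|-I|^2 + 1*|exp(I*pi/4)|^2 + 1*|-1|^2 + 1*|exp(-I*pi/4)|^2 + 1*|I|^2 + 1*|exp(-3*I*pi/4)|^2]
  = (1/8)[(1) + (1) + (1) + (1) + (1) + (1) + (1) + (1)] = 8/8 = 1.
(Exp terms are combined using exp(i*s)*conj(exp(i*t)) = exp(i*(s-t)), and sums of them are collapsed using the identity that for every m > 1 the m distinct m-th roots of unity sum to 0, e.g. 1 + exp(2*I*pi/3) + exp(-2*I*pi/3) = 0.)
A character is irreducible iff <chi, chi> = 1, so this representation is irreducible.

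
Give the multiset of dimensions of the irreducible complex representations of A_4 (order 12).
Dimensions: 1, 1, 1, 3

Proof sketch: There are 4 irreducibles (= number of conjugacy classes). Their dimensions d_i satisfy sum d_i^2 = |G| = 12: 1 + 1 + 1 + 9 = 12.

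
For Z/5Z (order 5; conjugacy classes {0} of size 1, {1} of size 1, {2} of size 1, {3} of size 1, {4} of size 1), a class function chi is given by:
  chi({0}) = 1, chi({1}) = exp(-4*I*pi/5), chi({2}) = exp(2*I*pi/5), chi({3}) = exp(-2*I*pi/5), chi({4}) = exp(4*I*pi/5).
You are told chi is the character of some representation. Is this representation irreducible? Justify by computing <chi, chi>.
Irreducible: <chi, chi> = 1.

Argument: <chi, chi> = (1/|G|) sum_C |C| * |chi(C)|^2 = (1/5)[1*|1|^2 + 1*|exp(-4*I*pi/5)|^2 + 1*|exp(2*I*pi/5)|^2 + 1*|exp(-2*I*pi/5)|^2 + 1*|exp(4*I*pi/5)|^2]
  = (1/5)[(1) + (1) + (1) + (1) + (1)] = 5/5 = 1.
(Exp terms are combined using exp(i*s)*conj(exp(i*t)) = exp(i*(s-t)), and sums of them are collapsed using the identity that for every m > 1 the m distinct m-th roots of unity sum to 0, e.g. 1 + exp(2*I*pi/3) + exp(-2*I*pi/3) = 0.)
A character is irreducible iff <chi, chi> = 1, so this representation is irreducible.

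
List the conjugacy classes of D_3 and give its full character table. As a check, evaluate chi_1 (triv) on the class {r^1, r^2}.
Conjugacy classes: {e} of size 1, {r^1, r^2} of size 2, {s, sr, ..., sr^2} of size 3.
Character table:
  irrep \ class              {e} (size 1)  {r^1, r^2} (size 2)  {s, sr, ..., sr^2} (size 3)
  chi_1 (triv)               1             1                    1                          
  chi_2 (sign: r->1, s->-1)  1             1                    -1                         
  chi_3 (2d, j=1)            2             -1                   0                          

Spot check: chi_1 (triv) on {r^1, r^2} = 1.

Explanation: D_3 has order 2*3 = 6 with 3 conjugacy classes, hence 3 irreducibles. Sum of squared dims 1 + 1 + 4 = 6 = |G|. Linear characters come from the abelianisation; the 2-dimensional irreps have character r^k -> 2*cos(2*pi*j*k/3), reflections -> 0.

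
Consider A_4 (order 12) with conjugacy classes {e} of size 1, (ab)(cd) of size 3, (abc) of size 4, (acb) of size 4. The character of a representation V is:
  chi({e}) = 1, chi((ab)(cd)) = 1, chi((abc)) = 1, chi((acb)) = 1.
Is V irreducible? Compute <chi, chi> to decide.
Irreducible: <chi, chi> = 1.

Argument: <chi, chi> = (1/|G|) sum_C |C| * |chi(C)|^2 = (1/12)[1*|1|^2 + 3*|1|^2 + 4*|1|^2 + 4*|1|^2]
  = (1/12)[(1) + (3) + (4) + (4)] = 12/12 = 1.
(Exp terms are combined using exp(i*s)*conj(exp(i*t)) = exp(i*(s-t)), and sums of them are collapsed using the identity that for every m > 1 the m distinct m-th roots of unity sum to 0, e.g. 1 + exp(2*I*pi/3) + exp(-2*I*pi/3) = 0.)
A character is irreducible iff <chi, chi> = 1, so this representation is irreducible.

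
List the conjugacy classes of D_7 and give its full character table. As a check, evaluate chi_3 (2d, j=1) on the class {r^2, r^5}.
Conjugacy classes: {e} of size 1, {r^1, r^6} of size 2, {r^2, r^5} of size 2, {r^3, r^4} of size 2, {s, sr, ..., sr^6} of size 7.
Character table:
  irrep \ class              {e} (size 1)  {r^1, r^6} (size 2)  {r^2, r^5} (size 2)  {r^3, r^4} (size 2)  {s, sr, ..., sr^6} (size 7)
  chi_1 (triv)               1             1                    1                    1                    1                          
  chi_2 (sign: r->1, s->-1)  1             1                    1                    1                    -1                         
  chi_3 (2d, j=1)            2             2*cos(2*pi/7)        -2*cos(3*pi/7)       -2*cos(pi/7)         0                          
  chi_4 (2d, j=2)            2             -2*cos(3*pi/7)       -2*cos(pi/7)         2*cos(2*pi/7)        0                          
  chi_5 (2d, j=3)            2             -2*cos(pi/7)         2*cos(2*pi/7)        -2*cos(3*pi/7)       0                          

Spot check: chi_3 (2d, j=1) on {r^2, r^5} = -2*cos(3*pi/7).

Reasoning: D_7 has order 2*7 = 14 with 5 conjugacy classes, hence 5 irreducibles. Sum of squared dims 1 + 1 + 4 + 4 + 4 = 14 = |G|. Linear characters come from the abelianisation; the 2-dimensional irreps have character r^k -> 2*cos(2*pi*j*k/7), reflections -> 0.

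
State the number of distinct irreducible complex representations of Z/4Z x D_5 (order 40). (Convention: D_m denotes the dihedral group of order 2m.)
16

The number of irreducible complex representations of a finite group equals its number of conjugacy classes. For a direct product, #classes(G x H) = #classes(G) * #classes(H). Z/4Z has 4 classes (abelian), D_5 has 4 classes, so 4 * 4 = 16, so Z/4Z x D_5 (order 40) has exactly 16 irreducible complex representations.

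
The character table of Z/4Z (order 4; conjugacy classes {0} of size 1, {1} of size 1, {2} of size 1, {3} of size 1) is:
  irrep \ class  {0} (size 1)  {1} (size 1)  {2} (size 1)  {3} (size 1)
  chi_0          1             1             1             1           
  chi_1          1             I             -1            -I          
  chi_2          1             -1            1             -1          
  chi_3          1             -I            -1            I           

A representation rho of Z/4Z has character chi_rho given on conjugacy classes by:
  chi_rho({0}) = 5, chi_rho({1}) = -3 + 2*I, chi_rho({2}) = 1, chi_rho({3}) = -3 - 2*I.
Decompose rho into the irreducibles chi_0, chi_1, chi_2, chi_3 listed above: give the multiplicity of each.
Multiplicities: chi_0: 0, chi_1: 2, chi_2: 3, chi_3: 0.

Proof sketch: Use <chi_rho, chi> = (1/|G|) sum_C |C| * chi_rho(C) * conj(chi(C)) with |G| = 4 for each irreducible chi in the table:
  <chi_rho, chi_0> = (1/4)[1*(5)*conj(1) + 1*(-3 + 2*I)*conj(1) + 1*(1)*conj(1) + 1*(-3 - 2*I)*conj(1)]
      = (1/4)[(5) + (-3 + 2*I) + (1) + (-3 - 2*I)] = 0/4 = 0
  <chi_rho, chi_1> = (1/4)[1*(5)*conj(1) + 1*(-3 + 2*I)*conj(I) + 1*(1)*conj(-1) + 1*(-3 - 2*I)*conj(-I)]
      = (1/4)[(5) + (2 + 3*I) + (-1) + (2 - 3*I)] = 8/4 = 2
  <chi_rho, chi_2> = (1/4)[1*(5)*conj(1) + 1*(-3 + 2*I)*conj(-1) + 1*(1)*conj(1) + 1*(-3 - 2*I)*conj(-1)]
      = (1/4)[(5) + (3 - 2*I) + (1) + (3 + 2*I)] = 12/4 = 3
  <chi_rho, chi_3> = (1/4)[1*(5)*conj(1) + 1*(-3 + 2*I)*conj(-I) + 1*(1)*conj(-1) + 1*(-3 - 2*I)*conj(I)]
      = (1/4)[(5) + (-2 - 3*I) + (-1) + (-2 + 3*I)] = 0/4 = 0
(Exp terms are combined using exp(i*s)*conj(exp(i*t)) = exp(i*(s-t)), and sums of them are collapsed using the identity that for every m > 1 the m distinct m-th roots of unity sum to 0, e.g. 1 + exp(2*I*pi/3) + exp(-2*I*pi/3) = 0.)
Dimension check: dim(rho) = sum (mult * dim) = 0*1 + 2*1 + 3*1 + 0*1 = 5 = chi_rho(e) = 5.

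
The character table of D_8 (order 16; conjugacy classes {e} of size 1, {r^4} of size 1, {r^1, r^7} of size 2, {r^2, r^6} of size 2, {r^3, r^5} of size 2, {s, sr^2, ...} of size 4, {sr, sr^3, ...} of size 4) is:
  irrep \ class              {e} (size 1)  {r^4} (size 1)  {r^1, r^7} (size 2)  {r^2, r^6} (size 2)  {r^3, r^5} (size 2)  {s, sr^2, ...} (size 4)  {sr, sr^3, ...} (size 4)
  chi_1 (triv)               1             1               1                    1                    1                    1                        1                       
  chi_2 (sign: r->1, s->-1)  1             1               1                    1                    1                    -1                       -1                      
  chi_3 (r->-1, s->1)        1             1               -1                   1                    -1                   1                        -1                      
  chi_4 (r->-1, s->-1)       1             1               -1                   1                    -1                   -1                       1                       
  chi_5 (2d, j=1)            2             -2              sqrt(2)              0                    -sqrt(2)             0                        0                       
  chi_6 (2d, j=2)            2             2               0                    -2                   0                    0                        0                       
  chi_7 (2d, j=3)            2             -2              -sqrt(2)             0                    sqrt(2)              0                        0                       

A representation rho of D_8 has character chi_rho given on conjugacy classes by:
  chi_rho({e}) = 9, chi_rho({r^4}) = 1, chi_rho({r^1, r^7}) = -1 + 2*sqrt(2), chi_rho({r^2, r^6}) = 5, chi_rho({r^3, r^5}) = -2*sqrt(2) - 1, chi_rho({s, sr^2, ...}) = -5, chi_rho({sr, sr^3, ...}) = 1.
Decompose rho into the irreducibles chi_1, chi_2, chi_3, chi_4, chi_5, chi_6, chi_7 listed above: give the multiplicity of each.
Multiplicities: chi_1: 0, chi_2: 2, chi_3: 0, chi_4: 3, chi_5: 2, chi_6: 0, chi_7: 0.

Reasoning: Use <chi_rho, chi> = (1/|G|) sum_C |C| * chi_rho(C) * conj(chi(C)) with |G| = 16 for each irreducible chi in the table:
  <chi_rho, chi_1> = (1/16)[1*(9)*conj(1) + 1*(1)*conj(1) + 2*(-1 + 2*sqrt(2))*conj(1) + 2*(5)*conj(1) + 2*(-2*sqrt(2) - 1)*conj(1) + 4*(-5)*conj(1) + 4*(1)*conj(1)]
      = (1/16)[(9) + (1) + (-2 + 4*sqrt(2)) + (10) + (-4*sqrt(2) - 2) + (-20) + (4)] = 0/16 = 0
  <chi_rho, chi_2> = (1/16)[1*(9)*conj(1) + 1*(1)*conj(1) + 2*(-1 + 2*sqrt(2))*conj(1) + 2*(5)*conj(1) + 2*(-2*sqrt(2) - 1)*conj(1) + 4*(-5)*conj(-1) + 4*(1)*conj(-1)]
      = (1/16)[(9) + (1) + (-2 + 4*sqrt(2)) + (10) + (-4*sqrt(2) - 2) + (20) + (-4)] = 32/16 = 2
  <chi_rho, chi_3> = (1/16)[1*(9)*conj(1) + 1*(1)*conj(1) + 2*(-1 + 2*sqrt(2))*conj(-1) + 2*(5)*conj(1) + 2*(-2*sqrt(2) - 1)*conj(-1) + 4*(-5)*conj(1) + 4*(1)*conj(-1)]
      = (1/16)[(9) + (1) + (2 - 4*sqrt(2)) + (10) + (2 + 4*sqrt(2)) + (-20) + (-4)] = 0/16 = 0
  <chi_rho, chi_4> = (1/16)[1*(9)*conj(1) + 1*(1)*conj(1) + 2*(-1 + 2*sqrt(2))*conj(-1) + 2*(5)*conj(1) + 2*(-2*sqrt(2) - 1)*conj(-1) + 4*(-5)*conj(-1) + 4*(1)*conj(1)]
      = (1/16)[(9) + (1) + (2 - 4*sqrt(2)) + (10) + (2 + 4*sqrt(2)) + (20) + (4)] = 48/16 = 3
  <chi_rho, chi_5> = (1/16)[1*(9)*conj(2) + 1*(1)*conj(-2) + 2*(-1 + 2*sqrt(2))*conj(sqrt(2)) + 2*(5)*conj(0) + 2*(-2*sqrt(2) - 1)*conj(-sqrt(2)) + 4*(-5)*conj(0) + 4*(1)*conj(0)]
      = (1/16)[(18) + (-2) + (8 - 2*sqrt(2)) + (0) + (2*sqrt(2) + 8) + (0) + (0)] = 32/16 = 2
  <chi_rho, chi_6> = (1/16)[1*(9)*conj(2) + 1*(1)*conj(2) + 2*(-1 + 2*sqrt(2))*conj(0) + 2*(5)*conj(-2) + 2*(-2*sqrt(2) - 1)*conj(0) + 4*(-5)*conj(0) + 4*(1)*conj(0)]
      = (1/16)[(18) + (2) + (0) + (-20) + (0) + (0) + (0)] = 0/16 = 0
  <chi_rho, chi_7> = (1/16)[1*(9)*conj(2) + 1*(1)*conj(-2) + 2*(-1 + 2*sqrt(2))*conj(-sqrt(2)) + 2*(5)*conj(0) + 2*(-2*sqrt(2) - 1)*conj(sqrt(2)) + 4*(-5)*conj(0) + 4*(1)*conj(0)]
      = (1/16)[(18) + (-2) + (-8 + 2*sqrt(2)) + (0) + (-8 - 2*sqrt(2)) + (0) + (0)] = 0/16 = 0
Dimension check: dim(rho) = sum (mult * dim) = 0*1 + 2*1 + 0*1 + 3*1 + 2*2 + 0*2 + 0*2 = 9 = chi_rho(e) = 9.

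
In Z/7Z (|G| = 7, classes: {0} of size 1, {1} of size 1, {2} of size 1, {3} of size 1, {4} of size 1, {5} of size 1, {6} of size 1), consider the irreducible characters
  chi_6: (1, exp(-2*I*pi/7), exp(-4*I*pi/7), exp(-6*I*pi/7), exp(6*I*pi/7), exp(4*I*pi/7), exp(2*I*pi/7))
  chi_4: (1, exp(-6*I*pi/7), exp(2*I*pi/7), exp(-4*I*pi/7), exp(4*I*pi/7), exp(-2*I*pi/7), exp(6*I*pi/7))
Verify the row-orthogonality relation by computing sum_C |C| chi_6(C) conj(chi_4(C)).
Sum = 0; so <chi_6, chi_4> = 0 (distinct irreducibles are orthogonal).

Proof sketch: Compute term by term over conjugacy classes (|C| * chi_6(C) * conj(chi_4(C))):
  1*(1)*conj(1) + 1*(exp(-2*I*pi/7))*conj(exp(-6*I*pi/7)) + 1*(exp(-4*I*pi/7))*conj(exp(2*I*pi/7)) + 1*(exp(-6*I*pi/7))*conj(exp(-4*I*pi/7)) + 1*(exp(6*I*pi/7))*conj(exp(4*I*pi/7)) + 1*(exp(4*I*pi/7))*conj(exp(-2*I*pi/7)) + 1*(exp(2*I*pi/7))*conj(exp(6*I*pi/7))
  = (1) + (exp(4*I*pi/7)) + (exp(-6*I*pi/7)) + (exp(-2*I*pi/7)) + (exp(2*I*pi/7)) + (exp(6*I*pi/7)) + (exp(-4*I*pi/7))
  = 0.
(Exp terms are combined using exp(i*s)*conj(exp(i*t)) = exp(i*(s-t)), and sums of them are collapsed using the identity that for every m > 1 the m distinct m-th roots of unity sum to 0, e.g. 1 + exp(2*I*pi/3) + exp(-2*I*pi/3) = 0.)
Dividing by |G| = 7 gives 0/7 = 0, matching the row-orthogonality relation <chi_6, chi_4> = [chi_6 = chi_4].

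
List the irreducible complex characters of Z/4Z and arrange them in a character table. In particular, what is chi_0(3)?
Character table of Z/4Z (irreps indexed chi_0,...,chi_3 with chi_k(m) = zeta_4^(k*m), zeta_4 = exp(2*pi*i/4)):
  irrep \ class  {0} (size 1)  {1} (size 1)  {2} (size 1)  {3} (size 1)
  chi_0          1             1             1             1           
  chi_1          1             I             -1            -I          
  chi_2          1             -1            1             -1          
  chi_3          1             -I            -1            I           

Spot check: chi_0(3) = zeta_4^(0*3) = zeta_4^0 = 1.

Z/4Z is abelian, so all 4 irreducible complex representations are 1-dimensional. They are given by chi_k(m) = zeta_4^(k*m) for k = 0,...,3. Row orthogonality: sum_m chi_k(m) conj(chi_l(m)) = 4 * [k = l].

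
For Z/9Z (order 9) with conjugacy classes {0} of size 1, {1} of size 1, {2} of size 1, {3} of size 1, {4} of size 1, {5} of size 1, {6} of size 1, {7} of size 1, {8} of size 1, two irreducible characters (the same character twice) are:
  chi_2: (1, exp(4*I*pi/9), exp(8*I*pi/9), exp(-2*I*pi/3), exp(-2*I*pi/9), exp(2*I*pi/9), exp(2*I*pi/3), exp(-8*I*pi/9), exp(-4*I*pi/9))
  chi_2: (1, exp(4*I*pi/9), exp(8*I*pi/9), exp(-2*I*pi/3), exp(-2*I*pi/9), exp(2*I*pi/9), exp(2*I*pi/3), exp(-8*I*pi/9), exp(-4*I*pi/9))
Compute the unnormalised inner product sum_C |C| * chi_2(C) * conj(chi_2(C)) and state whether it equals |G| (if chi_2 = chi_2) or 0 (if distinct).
Sum = 9 = |G| = 9; so <chi_2, chi_2> = 1 (norm-1 confirms irreducibility).

Reasoning: Compute term by term over conjugacy classes (|C| * chi_2(C) * conj(chi_2(C))):
  1*(1)*conj(1) + 1*(exp(4*I*pi/9))*conj(exp(4*I*pi/9)) + 1*(exp(8*I*pi/9))*conj(exp(8*I*pi/9)) + 1*(exp(-2*I*pi/3))*conj(exp(-2*I*pi/3)) + 1*(exp(-2*I*pi/9))*conj(exp(-2*I*pi/9)) + 1*(exp(2*I*pi/9))*conj(exp(2*I*pi/9)) + 1*(exp(2*I*pi/3))*conj(exp(2*I*pi/3)) + 1*(exp(-8*I*pi/9))*conj(exp(-8*I*pi/9)) + 1*(exp(-4*I*pi/9))*conj(exp(-4*I*pi/9))
  = (1) + (1) + (1) + (1) + (1) + (1) + (1) + (1) + (1)
  = 9.
(Exp terms are combined using exp(i*s)*conj(exp(i*t)) = exp(i*(s-t)), and sums of them are collapsed using the identity that for every m > 1 the m distinct m-th roots of unity sum to 0, e.g. 1 + exp(2*I*pi/3) + exp(-2*I*pi/3) = 0.)
Dividing by |G| = 9 gives 9/9 = 1, matching the row-orthogonality relation <chi_2, chi_2> = [chi_2 = chi_2].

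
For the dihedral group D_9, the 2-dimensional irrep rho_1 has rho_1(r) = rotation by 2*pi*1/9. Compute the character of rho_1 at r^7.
chi_{rho_1}(r^7) = 2*cos(2*pi*1*7/9) = 2*cos(4*pi/9)

Reasoning: rho_1(r^7) is rotation by angle 2*pi*1*7/9, whose trace is 2*cos(2*pi*1*7/9) = 2*cos(4*pi/9).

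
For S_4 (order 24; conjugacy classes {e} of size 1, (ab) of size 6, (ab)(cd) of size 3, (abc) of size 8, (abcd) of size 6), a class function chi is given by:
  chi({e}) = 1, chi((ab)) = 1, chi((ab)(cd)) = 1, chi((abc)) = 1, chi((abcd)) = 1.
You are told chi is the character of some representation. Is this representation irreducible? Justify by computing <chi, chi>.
Irreducible: <chi, chi> = 1.

Details: <chi, chi> = (1/|G|) sum_C |C| * |chi(C)|^2 = (1/24)[1*|1|^2 + 6*|1|^2 + 3*|1|^2 + 8*|1|^2 + 6*|1|^2]
  = (1/24)[(1) + (6) + (3) + (8) + (6)] = 24/24 = 1.
A character is irreducible iff <chi, chi> = 1, so this representation is irreducible.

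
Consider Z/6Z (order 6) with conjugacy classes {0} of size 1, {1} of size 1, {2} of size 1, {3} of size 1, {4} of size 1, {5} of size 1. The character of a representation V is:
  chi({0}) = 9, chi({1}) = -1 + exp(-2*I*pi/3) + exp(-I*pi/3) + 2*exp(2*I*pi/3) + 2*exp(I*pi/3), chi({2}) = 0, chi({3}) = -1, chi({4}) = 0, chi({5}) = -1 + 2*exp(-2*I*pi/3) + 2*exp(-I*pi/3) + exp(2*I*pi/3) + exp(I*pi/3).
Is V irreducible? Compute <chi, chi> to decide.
Not irreducible (reducible): <chi, chi> = 15 > 1.

Solution. <chi, chi> = (1/|G|) sum_C |C| * |chi(C)|^2 = (1/6)[1*|9|^2 + 1*|-1 + exp(-2*I*pi/3) + exp(-I*pi/3) + 2*exp(2*I*pi/3) + 2*exp(I*pi/3)|^2 + 1*|0|^2 + 1*|-1|^2 + 1*|0|^2 + 1*|-1 + 2*exp(-2*I*pi/3) + 2*exp(-I*pi/3) + exp(2*I*pi/3) + exp(I*pi/3)|^2]
  = (1/6)[(81) + (4) + (0) + (1) + (0) + (4)] = 90/6 = 15.
(Exp terms are combined using exp(i*s)*conj(exp(i*t)) = exp(i*(s-t)), and sums of them are collapsed using the identity that for every m > 1 the m distinct m-th roots of unity sum to 0, e.g. 1 + exp(2*I*pi/3) + exp(-2*I*pi/3) = 0.)
A character is irreducible iff <chi, chi> = 1, so this representation is reducible.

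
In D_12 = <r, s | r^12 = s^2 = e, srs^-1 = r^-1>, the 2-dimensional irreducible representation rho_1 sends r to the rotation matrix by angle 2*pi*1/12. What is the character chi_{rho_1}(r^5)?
chi_{rho_1}(r^5) = 2*cos(2*pi*1*5/12) = -sqrt(3)

Derivation: rho_1(r^5) is rotation by angle 2*pi*1*5/12, whose trace is 2*cos(2*pi*1*5/12) = -sqrt(3).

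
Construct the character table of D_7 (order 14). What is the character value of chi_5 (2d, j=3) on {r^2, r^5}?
Conjugacy classes: {e} of size 1, {r^1, r^6} of size 2, {r^2, r^5} of size 2, {r^3, r^4} of size 2, {s, sr, ..., sr^6} of size 7.
Character table:
  irrep \ class              {e} (size 1)  {r^1, r^6} (size 2)  {r^2, r^5} (size 2)  {r^3, r^4} (size 2)  {s, sr, ..., sr^6} (size 7)
  chi_1 (triv)               1             1                    1                    1                    1                          
  chi_2 (sign: r->1, s->-1)  1             1                    1                    1                    -1                         
  chi_3 (2d, j=1)            2             2*cos(2*pi/7)        -2*cos(3*pi/7)       -2*cos(pi/7)         0                          
  chi_4 (2d, j=2)            2             -2*cos(3*pi/7)       -2*cos(pi/7)         2*cos(2*pi/7)        0                          
  chi_5 (2d, j=3)            2             -2*cos(pi/7)         2*cos(2*pi/7)        -2*cos(3*pi/7)       0                          

Spot check: chi_5 (2d, j=3) on {r^2, r^5} = 2*cos(2*pi/7).

Solution. D_7 has order 2*7 = 14 with 5 conjugacy classes, hence 5 irreducibles. Sum of squared dims 1 + 1 + 4 + 4 + 4 = 14 = |G|. Linear characters come from the abelianisation; the 2-dimensional irreps have character r^k -> 2*cos(2*pi*j*k/7), reflections -> 0.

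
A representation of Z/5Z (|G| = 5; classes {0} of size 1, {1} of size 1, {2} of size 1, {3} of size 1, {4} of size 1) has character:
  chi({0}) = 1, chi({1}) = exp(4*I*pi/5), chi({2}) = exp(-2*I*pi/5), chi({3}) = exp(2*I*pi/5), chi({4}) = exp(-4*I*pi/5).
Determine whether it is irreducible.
Irreducible: <chi, chi> = 1.

Explanation: <chi, chi> = (1/|G|) sum_C |C| * |chi(C)|^2 = (1/5)[1*|1|^2 + 1*|exp(4*I*pi/5)|^2 + 1*|exp(-2*I*pi/5)|^2 + 1*|exp(2*I*pi/5)|^2 + 1*|exp(-4*I*pi/5)|^2]
  = (1/5)[(1) + (1) + (1) + (1) + (1)] = 5/5 = 1.
(Exp terms are combined using exp(i*s)*conj(exp(i*t)) = exp(i*(s-t)), and sums of them are collapsed using the identity that for every m > 1 the m distinct m-th roots of unity sum to 0, e.g. 1 + exp(2*I*pi/3) + exp(-2*I*pi/3) = 0.)
A character is irreducible iff <chi, chi> = 1, so this representation is irreducible.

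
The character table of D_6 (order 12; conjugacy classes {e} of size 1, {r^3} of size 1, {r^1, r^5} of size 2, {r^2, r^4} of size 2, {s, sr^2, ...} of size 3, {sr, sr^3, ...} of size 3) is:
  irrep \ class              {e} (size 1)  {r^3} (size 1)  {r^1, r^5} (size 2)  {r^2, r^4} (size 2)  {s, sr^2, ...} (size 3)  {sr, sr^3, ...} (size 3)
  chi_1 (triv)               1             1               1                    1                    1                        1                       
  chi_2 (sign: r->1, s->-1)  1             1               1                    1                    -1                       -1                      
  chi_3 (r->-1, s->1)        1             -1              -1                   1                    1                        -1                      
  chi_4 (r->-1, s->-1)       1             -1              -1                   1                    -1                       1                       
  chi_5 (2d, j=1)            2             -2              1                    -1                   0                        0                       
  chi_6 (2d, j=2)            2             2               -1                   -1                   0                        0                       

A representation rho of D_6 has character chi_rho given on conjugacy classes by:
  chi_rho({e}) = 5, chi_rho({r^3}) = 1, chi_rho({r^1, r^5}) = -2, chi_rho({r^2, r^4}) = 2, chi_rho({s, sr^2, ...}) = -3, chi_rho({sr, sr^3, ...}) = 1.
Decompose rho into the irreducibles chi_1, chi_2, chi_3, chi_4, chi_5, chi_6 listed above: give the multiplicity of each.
Multiplicities: chi_1: 0, chi_2: 1, chi_3: 0, chi_4: 2, chi_5: 0, chi_6: 1.

Why: Use <chi_rho, chi> = (1/|G|) sum_C |C| * chi_rho(C) * conj(chi(C)) with |G| = 12 for each irreducible chi in the table:
  <chi_rho, chi_1> = (1/12)[1*(5)*conj(1) + 1*(1)*conj(1) + 2*(-2)*conj(1) + 2*(2)*conj(1) + 3*(-3)*conj(1) + 3*(1)*conj(1)]
      = (1/12)[(5) + (1) + (-4) + (4) + (-9) + (3)] = 0/12 = 0
  <chi_rho, chi_2> = (1/12)[1*(5)*conj(1) + 1*(1)*conj(1) + 2*(-2)*conj(1) + 2*(2)*conj(1) + 3*(-3)*conj(-1) + 3*(1)*conj(-1)]
      = (1/12)[(5) + (1) + (-4) + (4) + (9) + (-3)] = 12/12 = 1
  <chi_rho, chi_3> = (1/12)[1*(5)*conj(1) + 1*(1)*conj(-1) + 2*(-2)*conj(-1) + 2*(2)*conj(1) + 3*(-3)*conj(1) + 3*(1)*conj(-1)]
      = (1/12)[(5) + (-1) + (4) + (4) + (-9) + (-3)] = 0/12 = 0
  <chi_rho, chi_4> = (1/12)[1*(5)*conj(1) + 1*(1)*conj(-1) + 2*(-2)*conj(-1) + 2*(2)*conj(1) + 3*(-3)*conj(-1) + 3*(1)*conj(1)]
      = (1/12)[(5) + (-1) + (4) + (4) + (9) + (3)] = 24/12 = 2
  <chi_rho, chi_5> = (1/12)[1*(5)*conj(2) + 1*(1)*conj(-2) + 2*(-2)*conj(1) + 2*(2)*conj(-1) + 3*(-3)*conj(0) + 3*(1)*conj(0)]
      = (1/12)[(10) + (-2) + (-4) + (-4) + (0) + (0)] = 0/12 = 0
  <chi_rho, chi_6> = (1/12)[1*(5)*conj(2) + 1*(1)*conj(2) + 2*(-2)*conj(-1) + 2*(2)*conj(-1) + 3*(-3)*conj(0) + 3*(1)*conj(0)]
      = (1/12)[(10) + (2) + (4) + (-4) + (0) + (0)] = 12/12 = 1
Dimension check: dim(rho) = sum (mult * dim) = 0*1 + 1*1 + 0*1 + 2*1 + 0*2 + 1*2 = 5 = chi_rho(e) = 5.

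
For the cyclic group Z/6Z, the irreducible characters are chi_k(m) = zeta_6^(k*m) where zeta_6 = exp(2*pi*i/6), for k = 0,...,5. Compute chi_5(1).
chi_5(1) = zeta_6^5 = exp(-I*pi/3)

Details: chi_5(1) = zeta_6^(5*1) = zeta_6^5. Since zeta_6^6 = 1, this equals zeta_6^5 = exp(2*pi*i*5/6) = exp(-I*pi/3).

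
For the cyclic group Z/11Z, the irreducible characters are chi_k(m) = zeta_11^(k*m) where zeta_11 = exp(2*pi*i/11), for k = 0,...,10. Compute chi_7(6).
chi_7(6) = zeta_11^42 = exp(-4*I*pi/11)

Why: chi_7(6) = zeta_11^(7*6) = zeta_11^42. Since zeta_11^11 = 1, this equals zeta_11^9 = exp(2*pi*i*9/11) = exp(-4*I*pi/11).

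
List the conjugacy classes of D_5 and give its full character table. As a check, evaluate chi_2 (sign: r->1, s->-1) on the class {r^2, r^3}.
Conjugacy classes: {e} of size 1, {r^1, r^4} of size 2, {r^2, r^3} of size 2, {s, sr, ..., sr^4} of size 5.
Character table:
  irrep \ class              {e} (size 1)  {r^1, r^4} (size 2)  {r^2, r^3} (size 2)  {s, sr, ..., sr^4} (size 5)
  chi_1 (triv)               1             1                    1                    1                          
  chi_2 (sign: r->1, s->-1)  1             1                    1                    -1                         
  chi_3 (2d, j=1)            2             -1/2 + sqrt(5)/2     -sqrt(5)/2 - 1/2     0                          
  chi_4 (2d, j=2)            2             -sqrt(5)/2 - 1/2     -1/2 + sqrt(5)/2     0                          

Spot check: chi_2 (sign: r->1, s->-1) on {r^2, r^3} = 1.

Why: D_5 has order 2*5 = 10 with 4 conjugacy classes, hence 4 irreducibles. Sum of squared dims 1 + 1 + 4 + 4 = 10 = |G|. Linear characters come from the abelianisation; the 2-dimensional irreps have character r^k -> 2*cos(2*pi*j*k/5), reflections -> 0.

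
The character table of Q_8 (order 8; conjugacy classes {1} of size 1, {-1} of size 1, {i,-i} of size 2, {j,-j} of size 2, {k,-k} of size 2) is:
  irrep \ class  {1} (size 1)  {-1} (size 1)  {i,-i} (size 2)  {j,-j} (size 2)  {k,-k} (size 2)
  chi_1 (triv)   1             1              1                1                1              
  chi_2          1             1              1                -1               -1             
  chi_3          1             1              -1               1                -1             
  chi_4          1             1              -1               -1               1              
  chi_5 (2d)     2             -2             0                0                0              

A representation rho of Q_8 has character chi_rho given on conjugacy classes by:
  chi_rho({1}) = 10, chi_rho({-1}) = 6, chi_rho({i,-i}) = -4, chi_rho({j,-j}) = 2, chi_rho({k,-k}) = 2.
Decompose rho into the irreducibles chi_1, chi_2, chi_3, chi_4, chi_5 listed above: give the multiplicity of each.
Multiplicities: chi_1: 2, chi_2: 0, chi_3: 3, chi_4: 3, chi_5: 1.

Working: Use <chi_rho, chi> = (1/|G|) sum_C |C| * chi_rho(C) * conj(chi(C)) with |G| = 8 for each irreducible chi in the table:
  <chi_rho, chi_1> = (1/8)[1*(10)*conj(1) + 1*(6)*conj(1) + 2*(-4)*conj(1) + 2*(2)*conj(1) + 2*(2)*conj(1)]
      = (1/8)[(10) + (6) + (-8) + (4) + (4)] = 16/8 = 2
  <chi_rho, chi_2> = (1/8)[1*(10)*conj(1) + 1*(6)*conj(1) + 2*(-4)*conj(1) + 2*(2)*conj(-1) + 2*(2)*conj(-1)]
      = (1/8)[(10) + (6) + (-8) + (-4) + (-4)] = 0/8 = 0
  <chi_rho, chi_3> = (1/8)[1*(10)*conj(1) + 1*(6)*conj(1) + 2*(-4)*conj(-1) + 2*(2)*conj(1) + 2*(2)*conj(-1)]
      = (1/8)[(10) + (6) + (8) + (4) + (-4)] = 24/8 = 3
  <chi_rho, chi_4> = (1/8)[1*(10)*conj(1) + 1*(6)*conj(1) + 2*(-4)*conj(-1) + 2*(2)*conj(-1) + 2*(2)*conj(1)]
      = (1/8)[(10) + (6) + (8) + (-4) + (4)] = 24/8 = 3
  <chi_rho, chi_5> = (1/8)[1*(10)*conj(2) + 1*(6)*conj(-2) + 2*(-4)*conj(0) + 2*(2)*conj(0) + 2*(2)*conj(0)]
      = (1/8)[(20) + (-12) + (0) + (0) + (0)] = 8/8 = 1
Dimension check: dim(rho) = sum (mult * dim) = 2*1 + 0*1 + 3*1 + 3*1 + 1*2 = 10 = chi_rho(e) = 10.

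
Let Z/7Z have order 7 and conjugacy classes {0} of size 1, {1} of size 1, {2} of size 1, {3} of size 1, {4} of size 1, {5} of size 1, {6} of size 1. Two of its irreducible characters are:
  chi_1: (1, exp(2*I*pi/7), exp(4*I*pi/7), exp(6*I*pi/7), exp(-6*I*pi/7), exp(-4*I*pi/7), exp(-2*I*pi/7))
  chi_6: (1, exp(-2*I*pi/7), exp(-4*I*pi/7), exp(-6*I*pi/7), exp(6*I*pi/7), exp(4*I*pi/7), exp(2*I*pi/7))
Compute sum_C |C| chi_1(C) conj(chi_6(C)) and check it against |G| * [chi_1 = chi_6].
Sum = 0; so <chi_1, chi_6> = 0 (distinct irreducibles are orthogonal).

Reasoning: Compute term by term over conjugacy classes (|C| * chi_1(C) * conj(chi_6(C))):
  1*(1)*conj(1) + 1*(exp(2*I*pi/7))*conj(exp(-2*I*pi/7)) + 1*(exp(4*I*pi/7))*conj(exp(-4*I*pi/7)) + 1*(exp(6*I*pi/7))*conj(exp(-6*I*pi/7)) + 1*(exp(-6*I*pi/7))*conj(exp(6*I*pi/7)) + 1*(exp(-4*I*pi/7))*conj(exp(4*I*pi/7)) + 1*(exp(-2*I*pi/7))*conj(exp(2*I*pi/7))
  = (1) + (exp(4*I*pi/7)) + (exp(-6*I*pi/7)) + (exp(-2*I*pi/7)) + (exp(2*I*pi/7)) + (exp(6*I*pi/7)) + (exp(-4*I*pi/7))
  = 0.
(Exp terms are combined using exp(i*s)*conj(exp(i*t)) = exp(i*(s-t)), and sums of them are collapsed using the identity that for every m > 1 the m distinct m-th roots of unity sum to 0, e.g. 1 + exp(2*I*pi/3) + exp(-2*I*pi/3) = 0.)
Dividing by |G| = 7 gives 0/7 = 0, matching the row-orthogonality relation <chi_1, chi_6> = [chi_1 = chi_6].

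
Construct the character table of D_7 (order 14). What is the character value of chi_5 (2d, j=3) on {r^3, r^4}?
Conjugacy classes: {e} of size 1, {r^1, r^6} of size 2, {r^2, r^5} of size 2, {r^3, r^4} of size 2, {s, sr, ..., sr^6} of size 7.
Character table:
  irrep \ class              {e} (size 1)  {r^1, r^6} (size 2)  {r^2, r^5} (size 2)  {r^3, r^4} (size 2)  {s, sr, ..., sr^6} (size 7)
  chi_1 (triv)               1             1                    1                    1                    1                          
  chi_2 (sign: r->1, s->-1)  1             1                    1                    1                    -1                         
  chi_3 (2d, j=1)            2             2*cos(2*pi/7)        -2*cos(3*pi/7)       -2*cos(pi/7)         0                          
  chi_4 (2d, j=2)            2             -2*cos(3*pi/7)       -2*cos(pi/7)         2*cos(2*pi/7)        0                          
  chi_5 (2d, j=3)            2             -2*cos(pi/7)         2*cos(2*pi/7)        -2*cos(3*pi/7)       0                          

Spot check: chi_5 (2d, j=3) on {r^3, r^4} = -2*cos(3*pi/7).

D_7 has order 2*7 = 14 with 5 conjugacy classes, hence 5 irreducibles. Sum of squared dims 1 + 1 + 4 + 4 + 4 = 14 = |G|. Linear characters come from the abelianisation; the 2-dimensional irreps have character r^k -> 2*cos(2*pi*j*k/7), reflections -> 0.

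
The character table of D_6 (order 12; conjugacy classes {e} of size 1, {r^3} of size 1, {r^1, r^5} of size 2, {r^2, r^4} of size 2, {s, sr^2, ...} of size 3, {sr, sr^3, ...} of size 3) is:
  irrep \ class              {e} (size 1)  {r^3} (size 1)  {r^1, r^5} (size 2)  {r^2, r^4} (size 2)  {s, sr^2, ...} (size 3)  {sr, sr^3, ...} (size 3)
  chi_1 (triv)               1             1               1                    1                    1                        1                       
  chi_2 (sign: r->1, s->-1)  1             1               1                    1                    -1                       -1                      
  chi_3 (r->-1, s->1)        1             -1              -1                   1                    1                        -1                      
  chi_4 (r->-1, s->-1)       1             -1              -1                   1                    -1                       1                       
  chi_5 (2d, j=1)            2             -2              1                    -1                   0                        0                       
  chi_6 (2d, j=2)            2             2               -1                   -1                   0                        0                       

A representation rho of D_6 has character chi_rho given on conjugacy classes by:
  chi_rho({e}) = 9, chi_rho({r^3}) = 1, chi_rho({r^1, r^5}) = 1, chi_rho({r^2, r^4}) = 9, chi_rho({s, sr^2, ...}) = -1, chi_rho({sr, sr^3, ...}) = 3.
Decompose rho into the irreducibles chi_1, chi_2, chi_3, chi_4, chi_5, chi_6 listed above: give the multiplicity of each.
Multiplicities: chi_1: 3, chi_2: 2, chi_3: 1, chi_4: 3, chi_5: 0, chi_6: 0.

Derivation: Use <chi_rho, chi> = (1/|G|) sum_C |C| * chi_rho(C) * conj(chi(C)) with |G| = 12 for each irreducible chi in the table:
  <chi_rho, chi_1> = (1/12)[1*(9)*conj(1) + 1*(1)*conj(1) + 2*(1)*conj(1) + 2*(9)*conj(1) + 3*(-1)*conj(1) + 3*(3)*conj(1)]
      = (1/12)[(9) + (1) + (2) + (18) + (-3) + (9)] = 36/12 = 3
  <chi_rho, chi_2> = (1/12)[1*(9)*conj(1) + 1*(1)*conj(1) + 2*(1)*conj(1) + 2*(9)*conj(1) + 3*(-1)*conj(-1) + 3*(3)*conj(-1)]
      = (1/12)[(9) + (1) + (2) + (18) + (3) + (-9)] = 24/12 = 2
  <chi_rho, chi_3> = (1/12)[1*(9)*conj(1) + 1*(1)*conj(-1) + 2*(1)*conj(-1) + 2*(9)*conj(1) + 3*(-1)*conj(1) + 3*(3)*conj(-1)]
      = (1/12)[(9) + (-1) + (-2) + (18) + (-3) + (-9)] = 12/12 = 1
  <chi_rho, chi_4> = (1/12)[1*(9)*conj(1) + 1*(1)*conj(-1) + 2*(1)*conj(-1) + 2*(9)*conj(1) + 3*(-1)*conj(-1) + 3*(3)*conj(1)]
      = (1/12)[(9) + (-1) + (-2) + (18) + (3) + (9)] = 36/12 = 3
  <chi_rho, chi_5> = (1/12)[1*(9)*conj(2) + 1*(1)*conj(-2) + 2*(1)*conj(1) + 2*(9)*conj(-1) + 3*(-1)*conj(0) + 3*(3)*conj(0)]
      = (1/12)[(18) + (-2) + (2) + (-18) + (0) + (0)] = 0/12 = 0
  <chi_rho, chi_6> = (1/12)[1*(9)*conj(2) + 1*(1)*conj(2) + 2*(1)*conj(-1) + 2*(9)*conj(-1) + 3*(-1)*conj(0) + 3*(3)*conj(0)]
      = (1/12)[(18) + (2) + (-2) + (-18) + (0) + (0)] = 0/12 = 0
Dimension check: dim(rho) = sum (mult * dim) = 3*1 + 2*1 + 1*1 + 3*1 + 0*2 + 0*2 = 9 = chi_rho(e) = 9.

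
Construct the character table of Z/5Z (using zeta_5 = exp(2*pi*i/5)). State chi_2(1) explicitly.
Character table of Z/5Z (irreps indexed chi_0,...,chi_4 with chi_k(m) = zeta_5^(k*m), zeta_5 = exp(2*pi*i/5)):
  irrep \ class  {0} (size 1)  {1} (size 1)    {2} (size 1)    {3} (size 1)    {4} (size 1)  
  chi_0          1             1               1               1               1             
  chi_1          1             exp(2*I*pi/5)   exp(4*I*pi/5)   exp(-4*I*pi/5)  exp(-2*I*pi/5)
  chi_2          1             exp(4*I*pi/5)   exp(-2*I*pi/5)  exp(2*I*pi/5)   exp(-4*I*pi/5)
  chi_3          1             exp(-4*I*pi/5)  exp(2*I*pi/5)   exp(-2*I*pi/5)  exp(4*I*pi/5) 
  chi_4          1             exp(-2*I*pi/5)  exp(-4*I*pi/5)  exp(4*I*pi/5)   exp(2*I*pi/5) 

Spot check: chi_2(1) = zeta_5^(2*1) = zeta_5^2 = exp(4*I*pi/5).

Solution. Z/5Z is abelian, so all 5 irreducible complex representations are 1-dimensional. They are given by chi_k(m) = zeta_5^(k*m) for k = 0,...,4. Row orthogonality: sum_m chi_k(m) conj(chi_l(m)) = 5 * [k = l].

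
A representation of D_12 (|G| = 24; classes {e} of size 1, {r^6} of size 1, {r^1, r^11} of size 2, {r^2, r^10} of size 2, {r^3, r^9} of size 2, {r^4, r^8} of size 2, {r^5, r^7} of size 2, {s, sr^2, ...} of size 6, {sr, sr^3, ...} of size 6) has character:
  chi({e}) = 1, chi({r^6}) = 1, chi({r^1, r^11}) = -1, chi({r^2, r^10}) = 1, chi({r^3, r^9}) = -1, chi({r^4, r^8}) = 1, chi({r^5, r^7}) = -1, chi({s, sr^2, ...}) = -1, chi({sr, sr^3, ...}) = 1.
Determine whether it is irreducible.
Irreducible: <chi, chi> = 1.

Derivation: <chi, chi> = (1/|G|) sum_C |C| * |chi(C)|^2 = (1/24)[1*|1|^2 + 1*|1|^2 + 2*|-1|^2 + 2*|1|^2 + 2*|-1|^2 + 2*|1|^2 + 2*|-1|^2 + 6*|-1|^2 + 6*|1|^2]
  = (1/24)[(1) + (1) + (2) + (2) + (2) + (2) + (2) + (6) + (6)] = 24/24 = 1.
A character is irreducible iff <chi, chi> = 1, so this representation is irreducible.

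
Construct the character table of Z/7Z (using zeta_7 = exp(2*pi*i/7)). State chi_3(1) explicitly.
Character table of Z/7Z (irreps indexed chi_0,...,chi_6 with chi_k(m) = zeta_7^(k*m), zeta_7 = exp(2*pi*i/7)):
  irrep \ class  {0} (size 1)  {1} (size 1)    {2} (size 1)    {3} (size 1)    {4} (size 1)    {5} (size 1)    {6} (size 1)  
  chi_0          1             1               1               1               1               1               1             
  chi_1          1             exp(2*I*pi/7)   exp(4*I*pi/7)   exp(6*I*pi/7)   exp(-6*I*pi/7)  exp(-4*I*pi/7)  exp(-2*I*pi/7)
  chi_2          1             exp(4*I*pi/7)   exp(-6*I*pi/7)  exp(-2*I*pi/7)  exp(2*I*pi/7)   exp(6*I*pi/7)   exp(-4*I*pi/7)
  chi_3          1             exp(6*I*pi/7)   exp(-2*I*pi/7)  exp(4*I*pi/7)   exp(-4*I*pi/7)  exp(2*I*pi/7)   exp(-6*I*pi/7)
  chi_4          1             exp(-6*I*pi/7)  exp(2*I*pi/7)   exp(-4*I*pi/7)  exp(4*I*pi/7)   exp(-2*I*pi/7)  exp(6*I*pi/7) 
  chi_5          1             exp(-4*I*pi/7)  exp(6*I*pi/7)   exp(2*I*pi/7)   exp(-2*I*pi/7)  exp(-6*I*pi/7)  exp(4*I*pi/7) 
  chi_6          1             exp(-2*I*pi/7)  exp(-4*I*pi/7)  exp(-6*I*pi/7)  exp(6*I*pi/7)   exp(4*I*pi/7)   exp(2*I*pi/7) 

Spot check: chi_3(1) = zeta_7^(3*1) = zeta_7^3 = exp(6*I*pi/7).

Explanation: Z/7Z is abelian, so all 7 irreducible complex representations are 1-dimensional. They are given by chi_k(m) = zeta_7^(k*m) for k = 0,...,6. Row orthogonality: sum_m chi_k(m) conj(chi_l(m)) = 7 * [k = l].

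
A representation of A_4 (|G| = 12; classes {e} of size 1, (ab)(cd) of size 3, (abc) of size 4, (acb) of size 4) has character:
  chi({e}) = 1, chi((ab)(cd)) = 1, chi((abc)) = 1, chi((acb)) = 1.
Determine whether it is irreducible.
Irreducible: <chi, chi> = 1.

<chi, chi> = (1/|G|) sum_C |C| * |chi(C)|^2 = (1/12)[1*|1|^2 + 3*|1|^2 + 4*|1|^2 + 4*|1|^2]
  = (1/12)[(1) + (3) + (4) + (4)] = 12/12 = 1.
(Exp terms are combined using exp(i*s)*conj(exp(i*t)) = exp(i*(s-t)), and sums of them are collapsed using the identity that for every m > 1 the m distinct m-th roots of unity sum to 0, e.g. 1 + exp(2*I*pi/3) + exp(-2*I*pi/3) = 0.)
A character is irreducible iff <chi, chi> = 1, so this representation is irreducible.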